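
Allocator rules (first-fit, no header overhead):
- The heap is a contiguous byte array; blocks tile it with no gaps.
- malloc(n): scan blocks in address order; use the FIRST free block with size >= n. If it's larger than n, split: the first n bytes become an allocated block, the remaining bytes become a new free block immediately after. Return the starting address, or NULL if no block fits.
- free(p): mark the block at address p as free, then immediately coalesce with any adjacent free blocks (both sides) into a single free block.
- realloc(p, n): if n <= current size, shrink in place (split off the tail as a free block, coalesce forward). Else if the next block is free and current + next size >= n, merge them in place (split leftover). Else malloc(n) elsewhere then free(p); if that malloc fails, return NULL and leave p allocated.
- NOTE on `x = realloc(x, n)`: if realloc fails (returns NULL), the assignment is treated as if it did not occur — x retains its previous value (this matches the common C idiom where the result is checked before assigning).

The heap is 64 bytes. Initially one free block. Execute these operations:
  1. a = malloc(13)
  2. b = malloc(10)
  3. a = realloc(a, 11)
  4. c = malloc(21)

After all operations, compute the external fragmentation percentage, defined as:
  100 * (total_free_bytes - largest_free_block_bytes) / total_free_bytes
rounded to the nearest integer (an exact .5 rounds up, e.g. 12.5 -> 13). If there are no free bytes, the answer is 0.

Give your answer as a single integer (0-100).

Op 1: a = malloc(13) -> a = 0; heap: [0-12 ALLOC][13-63 FREE]
Op 2: b = malloc(10) -> b = 13; heap: [0-12 ALLOC][13-22 ALLOC][23-63 FREE]
Op 3: a = realloc(a, 11) -> a = 0; heap: [0-10 ALLOC][11-12 FREE][13-22 ALLOC][23-63 FREE]
Op 4: c = malloc(21) -> c = 23; heap: [0-10 ALLOC][11-12 FREE][13-22 ALLOC][23-43 ALLOC][44-63 FREE]
Free blocks: [2 20] total_free=22 largest=20 -> 100*(22-20)/22 = 200/22 ≈ 9.091 -> rounds to 9

Answer: 9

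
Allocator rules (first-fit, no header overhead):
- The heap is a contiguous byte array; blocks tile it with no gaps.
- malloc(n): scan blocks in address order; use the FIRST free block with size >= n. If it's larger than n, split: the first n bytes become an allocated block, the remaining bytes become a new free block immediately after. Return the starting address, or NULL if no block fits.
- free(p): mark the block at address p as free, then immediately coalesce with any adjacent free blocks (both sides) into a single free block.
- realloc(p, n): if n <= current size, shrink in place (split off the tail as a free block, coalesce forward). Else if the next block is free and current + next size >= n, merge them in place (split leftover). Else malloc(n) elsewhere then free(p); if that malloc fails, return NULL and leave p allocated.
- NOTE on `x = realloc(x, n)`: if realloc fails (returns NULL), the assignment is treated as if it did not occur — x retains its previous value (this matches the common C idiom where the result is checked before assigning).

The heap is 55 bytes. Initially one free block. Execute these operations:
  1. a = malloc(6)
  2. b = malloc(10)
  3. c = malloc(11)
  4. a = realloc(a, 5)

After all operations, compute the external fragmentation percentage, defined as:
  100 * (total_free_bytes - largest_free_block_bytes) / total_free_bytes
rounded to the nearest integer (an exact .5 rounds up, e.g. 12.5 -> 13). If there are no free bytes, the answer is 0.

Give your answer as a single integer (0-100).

Answer: 3

Derivation:
Op 1: a = malloc(6) -> a = 0; heap: [0-5 ALLOC][6-54 FREE]
Op 2: b = malloc(10) -> b = 6; heap: [0-5 ALLOC][6-15 ALLOC][16-54 FREE]
Op 3: c = malloc(11) -> c = 16; heap: [0-5 ALLOC][6-15 ALLOC][16-26 ALLOC][27-54 FREE]
Op 4: a = realloc(a, 5) -> a = 0; heap: [0-4 ALLOC][5-5 FREE][6-15 ALLOC][16-26 ALLOC][27-54 FREE]
Free blocks: [1 28] total_free=29 largest=28 -> 100*(29-28)/29 = 100/29 ≈ 3.448 -> rounds to 3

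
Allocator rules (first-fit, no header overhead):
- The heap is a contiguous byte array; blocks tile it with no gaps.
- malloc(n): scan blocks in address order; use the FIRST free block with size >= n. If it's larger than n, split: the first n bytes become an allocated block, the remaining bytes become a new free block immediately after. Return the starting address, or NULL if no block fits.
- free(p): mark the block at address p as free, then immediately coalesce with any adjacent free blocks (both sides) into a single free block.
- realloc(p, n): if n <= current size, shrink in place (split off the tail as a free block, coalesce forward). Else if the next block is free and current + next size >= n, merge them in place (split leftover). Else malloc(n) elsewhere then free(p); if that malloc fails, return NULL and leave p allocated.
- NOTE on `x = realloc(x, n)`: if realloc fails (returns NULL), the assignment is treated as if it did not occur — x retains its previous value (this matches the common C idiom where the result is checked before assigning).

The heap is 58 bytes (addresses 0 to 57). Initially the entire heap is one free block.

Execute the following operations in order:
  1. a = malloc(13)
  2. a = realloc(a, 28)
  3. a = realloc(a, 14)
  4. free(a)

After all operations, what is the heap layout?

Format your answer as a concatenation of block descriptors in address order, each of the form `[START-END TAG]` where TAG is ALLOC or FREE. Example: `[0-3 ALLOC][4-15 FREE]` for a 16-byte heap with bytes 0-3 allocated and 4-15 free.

Answer: [0-57 FREE]

Derivation:
Op 1: a = malloc(13) -> a = 0; heap: [0-12 ALLOC][13-57 FREE]
Op 2: a = realloc(a, 28) -> a = 0; heap: [0-27 ALLOC][28-57 FREE]
Op 3: a = realloc(a, 14) -> a = 0; heap: [0-13 ALLOC][14-57 FREE]
Op 4: free(a) -> (freed a); heap: [0-57 FREE]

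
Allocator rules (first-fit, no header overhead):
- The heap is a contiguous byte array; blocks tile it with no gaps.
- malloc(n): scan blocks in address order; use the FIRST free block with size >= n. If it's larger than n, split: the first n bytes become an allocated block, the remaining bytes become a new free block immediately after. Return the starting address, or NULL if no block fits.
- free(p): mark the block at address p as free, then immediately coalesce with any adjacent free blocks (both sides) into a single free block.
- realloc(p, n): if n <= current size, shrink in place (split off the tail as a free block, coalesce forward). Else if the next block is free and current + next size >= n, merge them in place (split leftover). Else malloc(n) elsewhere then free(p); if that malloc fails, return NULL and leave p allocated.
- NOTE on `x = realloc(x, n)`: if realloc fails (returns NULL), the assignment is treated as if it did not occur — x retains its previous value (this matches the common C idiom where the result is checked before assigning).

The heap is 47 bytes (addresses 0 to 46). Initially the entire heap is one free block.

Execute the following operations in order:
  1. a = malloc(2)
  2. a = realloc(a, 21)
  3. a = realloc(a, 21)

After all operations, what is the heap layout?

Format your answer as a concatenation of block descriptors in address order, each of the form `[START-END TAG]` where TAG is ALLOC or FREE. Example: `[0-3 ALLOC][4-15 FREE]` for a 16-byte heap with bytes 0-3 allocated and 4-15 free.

Op 1: a = malloc(2) -> a = 0; heap: [0-1 ALLOC][2-46 FREE]
Op 2: a = realloc(a, 21) -> a = 0; heap: [0-20 ALLOC][21-46 FREE]
Op 3: a = realloc(a, 21) -> a = 0; heap: [0-20 ALLOC][21-46 FREE]

Answer: [0-20 ALLOC][21-46 FREE]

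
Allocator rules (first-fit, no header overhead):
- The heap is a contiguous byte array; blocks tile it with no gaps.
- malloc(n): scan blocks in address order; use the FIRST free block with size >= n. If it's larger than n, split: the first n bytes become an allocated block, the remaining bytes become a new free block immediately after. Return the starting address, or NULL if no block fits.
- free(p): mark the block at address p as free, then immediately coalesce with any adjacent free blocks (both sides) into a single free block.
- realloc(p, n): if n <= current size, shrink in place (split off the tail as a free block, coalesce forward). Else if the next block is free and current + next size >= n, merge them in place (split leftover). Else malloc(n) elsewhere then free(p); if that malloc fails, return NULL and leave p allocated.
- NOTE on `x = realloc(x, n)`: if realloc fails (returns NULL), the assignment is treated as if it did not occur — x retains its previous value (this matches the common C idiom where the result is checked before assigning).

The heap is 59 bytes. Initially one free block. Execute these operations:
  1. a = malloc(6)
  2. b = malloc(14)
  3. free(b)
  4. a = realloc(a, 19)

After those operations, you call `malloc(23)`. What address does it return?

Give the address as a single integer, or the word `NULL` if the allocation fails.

Answer: 19

Derivation:
Op 1: a = malloc(6) -> a = 0; heap: [0-5 ALLOC][6-58 FREE]
Op 2: b = malloc(14) -> b = 6; heap: [0-5 ALLOC][6-19 ALLOC][20-58 FREE]
Op 3: free(b) -> (freed b); heap: [0-5 ALLOC][6-58 FREE]
Op 4: a = realloc(a, 19) -> a = 0; heap: [0-18 ALLOC][19-58 FREE]
malloc(23): first-fit scan over [0-18 ALLOC][19-58 FREE] -> 19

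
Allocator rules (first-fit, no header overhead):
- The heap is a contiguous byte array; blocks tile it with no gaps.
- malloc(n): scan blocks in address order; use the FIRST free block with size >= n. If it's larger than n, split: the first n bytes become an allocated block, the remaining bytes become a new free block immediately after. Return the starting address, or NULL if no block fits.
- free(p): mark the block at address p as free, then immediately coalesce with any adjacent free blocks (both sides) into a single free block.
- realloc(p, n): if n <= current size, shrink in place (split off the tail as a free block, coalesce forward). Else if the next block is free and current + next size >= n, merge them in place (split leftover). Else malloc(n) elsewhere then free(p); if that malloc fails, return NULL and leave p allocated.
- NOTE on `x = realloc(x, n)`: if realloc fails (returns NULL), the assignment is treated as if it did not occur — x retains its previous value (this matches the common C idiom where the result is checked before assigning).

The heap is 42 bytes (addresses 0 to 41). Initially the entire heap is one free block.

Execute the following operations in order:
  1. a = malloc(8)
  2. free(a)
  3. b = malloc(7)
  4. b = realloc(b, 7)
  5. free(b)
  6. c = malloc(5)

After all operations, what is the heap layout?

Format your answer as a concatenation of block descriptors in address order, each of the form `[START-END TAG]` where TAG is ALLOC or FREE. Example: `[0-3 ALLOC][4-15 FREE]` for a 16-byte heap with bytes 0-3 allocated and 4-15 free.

Answer: [0-4 ALLOC][5-41 FREE]

Derivation:
Op 1: a = malloc(8) -> a = 0; heap: [0-7 ALLOC][8-41 FREE]
Op 2: free(a) -> (freed a); heap: [0-41 FREE]
Op 3: b = malloc(7) -> b = 0; heap: [0-6 ALLOC][7-41 FREE]
Op 4: b = realloc(b, 7) -> b = 0; heap: [0-6 ALLOC][7-41 FREE]
Op 5: free(b) -> (freed b); heap: [0-41 FREE]
Op 6: c = malloc(5) -> c = 0; heap: [0-4 ALLOC][5-41 FREE]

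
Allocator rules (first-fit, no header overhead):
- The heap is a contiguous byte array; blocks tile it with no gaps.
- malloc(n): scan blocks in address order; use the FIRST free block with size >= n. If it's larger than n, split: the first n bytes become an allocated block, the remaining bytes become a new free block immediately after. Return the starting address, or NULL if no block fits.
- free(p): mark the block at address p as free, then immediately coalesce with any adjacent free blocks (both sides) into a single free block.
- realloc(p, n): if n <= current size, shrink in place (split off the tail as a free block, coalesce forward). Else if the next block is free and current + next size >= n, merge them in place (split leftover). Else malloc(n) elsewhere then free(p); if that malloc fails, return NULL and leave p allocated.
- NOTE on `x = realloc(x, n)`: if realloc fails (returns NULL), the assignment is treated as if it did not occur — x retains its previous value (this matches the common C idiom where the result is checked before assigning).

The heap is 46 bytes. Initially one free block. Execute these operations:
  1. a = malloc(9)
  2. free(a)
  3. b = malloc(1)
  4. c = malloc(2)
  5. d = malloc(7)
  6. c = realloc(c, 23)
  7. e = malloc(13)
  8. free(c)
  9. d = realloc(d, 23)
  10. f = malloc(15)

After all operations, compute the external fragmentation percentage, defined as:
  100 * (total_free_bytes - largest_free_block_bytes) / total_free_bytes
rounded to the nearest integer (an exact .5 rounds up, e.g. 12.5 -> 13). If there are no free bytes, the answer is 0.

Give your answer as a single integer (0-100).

Answer: 22

Derivation:
Op 1: a = malloc(9) -> a = 0; heap: [0-8 ALLOC][9-45 FREE]
Op 2: free(a) -> (freed a); heap: [0-45 FREE]
Op 3: b = malloc(1) -> b = 0; heap: [0-0 ALLOC][1-45 FREE]
Op 4: c = malloc(2) -> c = 1; heap: [0-0 ALLOC][1-2 ALLOC][3-45 FREE]
Op 5: d = malloc(7) -> d = 3; heap: [0-0 ALLOC][1-2 ALLOC][3-9 ALLOC][10-45 FREE]
Op 6: c = realloc(c, 23) -> c = 10; heap: [0-0 ALLOC][1-2 FREE][3-9 ALLOC][10-32 ALLOC][33-45 FREE]
Op 7: e = malloc(13) -> e = 33; heap: [0-0 ALLOC][1-2 FREE][3-9 ALLOC][10-32 ALLOC][33-45 ALLOC]
Op 8: free(c) -> (freed c); heap: [0-0 ALLOC][1-2 FREE][3-9 ALLOC][10-32 FREE][33-45 ALLOC]
Op 9: d = realloc(d, 23) -> d = 3; heap: [0-0 ALLOC][1-2 FREE][3-25 ALLOC][26-32 FREE][33-45 ALLOC]
Op 10: f = malloc(15) -> f = NULL; heap: [0-0 ALLOC][1-2 FREE][3-25 ALLOC][26-32 FREE][33-45 ALLOC]
Free blocks: [2 7] total_free=9 largest=7 -> 100*(9-7)/9 = 200/9 ≈ 22.222 -> rounds to 22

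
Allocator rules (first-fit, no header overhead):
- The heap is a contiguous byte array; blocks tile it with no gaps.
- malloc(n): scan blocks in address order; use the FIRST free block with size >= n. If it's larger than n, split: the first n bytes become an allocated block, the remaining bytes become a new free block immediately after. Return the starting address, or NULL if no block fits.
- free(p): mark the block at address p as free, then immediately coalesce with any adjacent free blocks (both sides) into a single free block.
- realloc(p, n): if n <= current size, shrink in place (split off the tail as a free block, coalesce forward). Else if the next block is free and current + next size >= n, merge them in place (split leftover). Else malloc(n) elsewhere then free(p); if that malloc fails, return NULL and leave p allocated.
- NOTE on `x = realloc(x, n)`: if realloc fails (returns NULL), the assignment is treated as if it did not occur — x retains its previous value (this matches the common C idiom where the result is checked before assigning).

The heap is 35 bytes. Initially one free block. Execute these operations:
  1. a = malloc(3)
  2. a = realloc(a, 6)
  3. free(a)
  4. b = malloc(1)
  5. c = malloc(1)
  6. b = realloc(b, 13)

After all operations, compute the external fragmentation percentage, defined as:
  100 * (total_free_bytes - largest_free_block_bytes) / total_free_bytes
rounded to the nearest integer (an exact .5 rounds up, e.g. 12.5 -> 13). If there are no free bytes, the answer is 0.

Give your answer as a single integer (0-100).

Answer: 5

Derivation:
Op 1: a = malloc(3) -> a = 0; heap: [0-2 ALLOC][3-34 FREE]
Op 2: a = realloc(a, 6) -> a = 0; heap: [0-5 ALLOC][6-34 FREE]
Op 3: free(a) -> (freed a); heap: [0-34 FREE]
Op 4: b = malloc(1) -> b = 0; heap: [0-0 ALLOC][1-34 FREE]
Op 5: c = malloc(1) -> c = 1; heap: [0-0 ALLOC][1-1 ALLOC][2-34 FREE]
Op 6: b = realloc(b, 13) -> b = 2; heap: [0-0 FREE][1-1 ALLOC][2-14 ALLOC][15-34 FREE]
Free blocks: [1 20] total_free=21 largest=20 -> 100*(21-20)/21 = 100/21 ≈ 4.762 -> rounds to 5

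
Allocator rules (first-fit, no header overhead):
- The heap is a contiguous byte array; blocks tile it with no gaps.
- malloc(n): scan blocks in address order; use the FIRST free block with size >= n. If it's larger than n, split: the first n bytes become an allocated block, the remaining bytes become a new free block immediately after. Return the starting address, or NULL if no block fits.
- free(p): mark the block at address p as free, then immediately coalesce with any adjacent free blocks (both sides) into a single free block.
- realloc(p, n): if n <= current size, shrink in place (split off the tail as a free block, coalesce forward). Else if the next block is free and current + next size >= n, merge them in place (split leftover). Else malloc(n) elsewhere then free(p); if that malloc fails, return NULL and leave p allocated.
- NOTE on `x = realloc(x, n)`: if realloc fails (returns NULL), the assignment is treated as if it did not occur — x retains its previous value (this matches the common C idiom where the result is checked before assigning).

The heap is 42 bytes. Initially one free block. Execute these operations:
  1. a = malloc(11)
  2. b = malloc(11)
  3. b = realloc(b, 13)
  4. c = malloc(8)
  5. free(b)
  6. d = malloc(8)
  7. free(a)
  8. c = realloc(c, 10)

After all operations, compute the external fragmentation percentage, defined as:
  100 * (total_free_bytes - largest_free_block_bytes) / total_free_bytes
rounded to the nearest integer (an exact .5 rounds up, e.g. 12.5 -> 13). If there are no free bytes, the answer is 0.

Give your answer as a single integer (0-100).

Answer: 54

Derivation:
Op 1: a = malloc(11) -> a = 0; heap: [0-10 ALLOC][11-41 FREE]
Op 2: b = malloc(11) -> b = 11; heap: [0-10 ALLOC][11-21 ALLOC][22-41 FREE]
Op 3: b = realloc(b, 13) -> b = 11; heap: [0-10 ALLOC][11-23 ALLOC][24-41 FREE]
Op 4: c = malloc(8) -> c = 24; heap: [0-10 ALLOC][11-23 ALLOC][24-31 ALLOC][32-41 FREE]
Op 5: free(b) -> (freed b); heap: [0-10 ALLOC][11-23 FREE][24-31 ALLOC][32-41 FREE]
Op 6: d = malloc(8) -> d = 11; heap: [0-10 ALLOC][11-18 ALLOC][19-23 FREE][24-31 ALLOC][32-41 FREE]
Op 7: free(a) -> (freed a); heap: [0-10 FREE][11-18 ALLOC][19-23 FREE][24-31 ALLOC][32-41 FREE]
Op 8: c = realloc(c, 10) -> c = 24; heap: [0-10 FREE][11-18 ALLOC][19-23 FREE][24-33 ALLOC][34-41 FREE]
Free blocks: [11 5 8] total_free=24 largest=11 -> 100*(24-11)/24 = 1300/24 ≈ 54.167 -> rounds to 54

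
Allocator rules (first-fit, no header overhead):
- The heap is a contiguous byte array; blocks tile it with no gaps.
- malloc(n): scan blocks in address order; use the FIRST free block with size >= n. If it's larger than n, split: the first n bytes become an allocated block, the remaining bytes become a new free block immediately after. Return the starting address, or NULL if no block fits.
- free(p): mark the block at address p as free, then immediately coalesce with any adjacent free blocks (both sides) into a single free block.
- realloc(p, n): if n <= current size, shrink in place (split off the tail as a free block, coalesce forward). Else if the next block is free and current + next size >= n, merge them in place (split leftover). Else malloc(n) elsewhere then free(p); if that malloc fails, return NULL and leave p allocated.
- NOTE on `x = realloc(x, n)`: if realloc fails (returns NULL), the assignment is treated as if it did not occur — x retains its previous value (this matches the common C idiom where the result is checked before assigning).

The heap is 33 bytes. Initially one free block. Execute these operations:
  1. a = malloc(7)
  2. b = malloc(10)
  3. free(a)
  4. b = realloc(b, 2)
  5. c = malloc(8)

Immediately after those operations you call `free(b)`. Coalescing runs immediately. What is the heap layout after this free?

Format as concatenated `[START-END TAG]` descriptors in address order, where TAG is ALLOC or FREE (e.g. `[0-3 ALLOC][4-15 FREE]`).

Op 1: a = malloc(7) -> a = 0; heap: [0-6 ALLOC][7-32 FREE]
Op 2: b = malloc(10) -> b = 7; heap: [0-6 ALLOC][7-16 ALLOC][17-32 FREE]
Op 3: free(a) -> (freed a); heap: [0-6 FREE][7-16 ALLOC][17-32 FREE]
Op 4: b = realloc(b, 2) -> b = 7; heap: [0-6 FREE][7-8 ALLOC][9-32 FREE]
Op 5: c = malloc(8) -> c = 9; heap: [0-6 FREE][7-8 ALLOC][9-16 ALLOC][17-32 FREE]
free(b): b = 7 -> block [7-8 ALLOC]; mark free, coalesce with adjacent free neighbors -> [0-8 FREE][9-16 ALLOC][17-32 FREE]

Answer: [0-8 FREE][9-16 ALLOC][17-32 FREE]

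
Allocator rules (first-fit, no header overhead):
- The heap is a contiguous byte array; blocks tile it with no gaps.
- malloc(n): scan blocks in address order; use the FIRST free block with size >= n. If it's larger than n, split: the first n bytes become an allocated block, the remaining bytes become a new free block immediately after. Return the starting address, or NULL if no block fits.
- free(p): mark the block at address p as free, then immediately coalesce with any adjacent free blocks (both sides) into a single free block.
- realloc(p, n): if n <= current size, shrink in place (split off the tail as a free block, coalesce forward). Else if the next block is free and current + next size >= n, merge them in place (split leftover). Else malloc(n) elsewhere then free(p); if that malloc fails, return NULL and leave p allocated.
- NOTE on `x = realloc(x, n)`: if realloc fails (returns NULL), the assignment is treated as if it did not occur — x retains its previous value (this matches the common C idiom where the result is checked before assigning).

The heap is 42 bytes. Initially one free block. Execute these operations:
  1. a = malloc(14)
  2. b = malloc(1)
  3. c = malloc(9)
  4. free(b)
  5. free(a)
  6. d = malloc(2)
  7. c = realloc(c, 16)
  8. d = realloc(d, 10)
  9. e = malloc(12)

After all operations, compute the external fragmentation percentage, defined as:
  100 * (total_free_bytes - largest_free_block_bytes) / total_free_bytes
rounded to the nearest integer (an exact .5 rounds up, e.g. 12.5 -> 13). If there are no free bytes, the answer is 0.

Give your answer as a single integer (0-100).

Op 1: a = malloc(14) -> a = 0; heap: [0-13 ALLOC][14-41 FREE]
Op 2: b = malloc(1) -> b = 14; heap: [0-13 ALLOC][14-14 ALLOC][15-41 FREE]
Op 3: c = malloc(9) -> c = 15; heap: [0-13 ALLOC][14-14 ALLOC][15-23 ALLOC][24-41 FREE]
Op 4: free(b) -> (freed b); heap: [0-13 ALLOC][14-14 FREE][15-23 ALLOC][24-41 FREE]
Op 5: free(a) -> (freed a); heap: [0-14 FREE][15-23 ALLOC][24-41 FREE]
Op 6: d = malloc(2) -> d = 0; heap: [0-1 ALLOC][2-14 FREE][15-23 ALLOC][24-41 FREE]
Op 7: c = realloc(c, 16) -> c = 15; heap: [0-1 ALLOC][2-14 FREE][15-30 ALLOC][31-41 FREE]
Op 8: d = realloc(d, 10) -> d = 0; heap: [0-9 ALLOC][10-14 FREE][15-30 ALLOC][31-41 FREE]
Op 9: e = malloc(12) -> e = NULL; heap: [0-9 ALLOC][10-14 FREE][15-30 ALLOC][31-41 FREE]
Free blocks: [5 11] total_free=16 largest=11 -> 100*(16-11)/16 = 500/16 = 31.25 -> rounds to 31

Answer: 31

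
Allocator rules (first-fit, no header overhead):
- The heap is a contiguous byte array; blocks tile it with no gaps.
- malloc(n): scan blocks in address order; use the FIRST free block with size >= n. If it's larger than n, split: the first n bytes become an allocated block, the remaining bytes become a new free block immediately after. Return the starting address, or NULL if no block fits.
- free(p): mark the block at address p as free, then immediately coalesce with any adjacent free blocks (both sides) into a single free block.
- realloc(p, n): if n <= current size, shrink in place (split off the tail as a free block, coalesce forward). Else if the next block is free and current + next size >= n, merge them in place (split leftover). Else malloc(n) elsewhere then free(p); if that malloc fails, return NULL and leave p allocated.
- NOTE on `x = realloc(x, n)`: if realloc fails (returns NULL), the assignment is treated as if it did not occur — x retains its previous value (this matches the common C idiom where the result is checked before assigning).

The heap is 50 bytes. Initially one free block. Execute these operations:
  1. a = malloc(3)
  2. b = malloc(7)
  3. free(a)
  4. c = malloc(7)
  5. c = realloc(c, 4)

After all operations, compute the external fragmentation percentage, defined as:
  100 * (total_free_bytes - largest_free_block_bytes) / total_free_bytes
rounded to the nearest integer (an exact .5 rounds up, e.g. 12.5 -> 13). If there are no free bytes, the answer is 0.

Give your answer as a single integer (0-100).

Op 1: a = malloc(3) -> a = 0; heap: [0-2 ALLOC][3-49 FREE]
Op 2: b = malloc(7) -> b = 3; heap: [0-2 ALLOC][3-9 ALLOC][10-49 FREE]
Op 3: free(a) -> (freed a); heap: [0-2 FREE][3-9 ALLOC][10-49 FREE]
Op 4: c = malloc(7) -> c = 10; heap: [0-2 FREE][3-9 ALLOC][10-16 ALLOC][17-49 FREE]
Op 5: c = realloc(c, 4) -> c = 10; heap: [0-2 FREE][3-9 ALLOC][10-13 ALLOC][14-49 FREE]
Free blocks: [3 36] total_free=39 largest=36 -> 100*(39-36)/39 = 300/39 ≈ 7.692 -> rounds to 8

Answer: 8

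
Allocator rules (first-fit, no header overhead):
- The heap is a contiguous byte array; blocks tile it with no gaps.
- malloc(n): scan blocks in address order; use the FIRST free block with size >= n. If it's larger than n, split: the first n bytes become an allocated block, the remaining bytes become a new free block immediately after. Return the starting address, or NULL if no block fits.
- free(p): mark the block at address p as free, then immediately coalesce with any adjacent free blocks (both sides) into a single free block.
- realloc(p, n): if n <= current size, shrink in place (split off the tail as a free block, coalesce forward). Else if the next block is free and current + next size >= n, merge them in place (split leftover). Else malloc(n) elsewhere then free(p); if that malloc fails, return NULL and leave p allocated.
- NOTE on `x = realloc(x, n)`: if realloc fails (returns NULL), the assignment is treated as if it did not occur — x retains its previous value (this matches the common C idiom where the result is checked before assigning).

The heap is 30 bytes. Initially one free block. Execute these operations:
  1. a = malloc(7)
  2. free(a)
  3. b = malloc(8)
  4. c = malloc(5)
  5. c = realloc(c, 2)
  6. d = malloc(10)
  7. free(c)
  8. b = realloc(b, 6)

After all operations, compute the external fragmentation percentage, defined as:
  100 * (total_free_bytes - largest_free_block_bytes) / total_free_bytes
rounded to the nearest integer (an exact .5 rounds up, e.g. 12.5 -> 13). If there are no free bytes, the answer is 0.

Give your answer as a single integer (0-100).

Answer: 29

Derivation:
Op 1: a = malloc(7) -> a = 0; heap: [0-6 ALLOC][7-29 FREE]
Op 2: free(a) -> (freed a); heap: [0-29 FREE]
Op 3: b = malloc(8) -> b = 0; heap: [0-7 ALLOC][8-29 FREE]
Op 4: c = malloc(5) -> c = 8; heap: [0-7 ALLOC][8-12 ALLOC][13-29 FREE]
Op 5: c = realloc(c, 2) -> c = 8; heap: [0-7 ALLOC][8-9 ALLOC][10-29 FREE]
Op 6: d = malloc(10) -> d = 10; heap: [0-7 ALLOC][8-9 ALLOC][10-19 ALLOC][20-29 FREE]
Op 7: free(c) -> (freed c); heap: [0-7 ALLOC][8-9 FREE][10-19 ALLOC][20-29 FREE]
Op 8: b = realloc(b, 6) -> b = 0; heap: [0-5 ALLOC][6-9 FREE][10-19 ALLOC][20-29 FREE]
Free blocks: [4 10] total_free=14 largest=10 -> 100*(14-10)/14 = 400/14 ≈ 28.571 -> rounds to 29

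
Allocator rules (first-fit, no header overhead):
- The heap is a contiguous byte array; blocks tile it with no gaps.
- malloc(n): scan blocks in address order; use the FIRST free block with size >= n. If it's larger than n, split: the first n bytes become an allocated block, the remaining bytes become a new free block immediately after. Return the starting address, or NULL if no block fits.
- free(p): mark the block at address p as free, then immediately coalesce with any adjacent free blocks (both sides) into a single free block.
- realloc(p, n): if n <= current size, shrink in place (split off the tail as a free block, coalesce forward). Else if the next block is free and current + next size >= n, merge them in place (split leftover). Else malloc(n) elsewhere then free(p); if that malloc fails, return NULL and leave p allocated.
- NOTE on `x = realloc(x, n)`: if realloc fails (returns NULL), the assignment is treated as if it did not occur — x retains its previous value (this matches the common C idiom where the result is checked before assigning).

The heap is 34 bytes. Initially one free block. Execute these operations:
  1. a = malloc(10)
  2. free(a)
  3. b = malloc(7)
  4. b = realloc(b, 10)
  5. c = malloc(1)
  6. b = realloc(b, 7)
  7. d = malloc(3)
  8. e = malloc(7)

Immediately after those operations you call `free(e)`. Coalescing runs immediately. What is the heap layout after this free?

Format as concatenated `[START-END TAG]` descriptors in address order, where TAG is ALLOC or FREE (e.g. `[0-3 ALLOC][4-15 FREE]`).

Op 1: a = malloc(10) -> a = 0; heap: [0-9 ALLOC][10-33 FREE]
Op 2: free(a) -> (freed a); heap: [0-33 FREE]
Op 3: b = malloc(7) -> b = 0; heap: [0-6 ALLOC][7-33 FREE]
Op 4: b = realloc(b, 10) -> b = 0; heap: [0-9 ALLOC][10-33 FREE]
Op 5: c = malloc(1) -> c = 10; heap: [0-9 ALLOC][10-10 ALLOC][11-33 FREE]
Op 6: b = realloc(b, 7) -> b = 0; heap: [0-6 ALLOC][7-9 FREE][10-10 ALLOC][11-33 FREE]
Op 7: d = malloc(3) -> d = 7; heap: [0-6 ALLOC][7-9 ALLOC][10-10 ALLOC][11-33 FREE]
Op 8: e = malloc(7) -> e = 11; heap: [0-6 ALLOC][7-9 ALLOC][10-10 ALLOC][11-17 ALLOC][18-33 FREE]
free(e): e = 11 -> block [11-17 ALLOC]; mark free, coalesce with adjacent free neighbors -> [0-6 ALLOC][7-9 ALLOC][10-10 ALLOC][11-33 FREE]

Answer: [0-6 ALLOC][7-9 ALLOC][10-10 ALLOC][11-33 FREE]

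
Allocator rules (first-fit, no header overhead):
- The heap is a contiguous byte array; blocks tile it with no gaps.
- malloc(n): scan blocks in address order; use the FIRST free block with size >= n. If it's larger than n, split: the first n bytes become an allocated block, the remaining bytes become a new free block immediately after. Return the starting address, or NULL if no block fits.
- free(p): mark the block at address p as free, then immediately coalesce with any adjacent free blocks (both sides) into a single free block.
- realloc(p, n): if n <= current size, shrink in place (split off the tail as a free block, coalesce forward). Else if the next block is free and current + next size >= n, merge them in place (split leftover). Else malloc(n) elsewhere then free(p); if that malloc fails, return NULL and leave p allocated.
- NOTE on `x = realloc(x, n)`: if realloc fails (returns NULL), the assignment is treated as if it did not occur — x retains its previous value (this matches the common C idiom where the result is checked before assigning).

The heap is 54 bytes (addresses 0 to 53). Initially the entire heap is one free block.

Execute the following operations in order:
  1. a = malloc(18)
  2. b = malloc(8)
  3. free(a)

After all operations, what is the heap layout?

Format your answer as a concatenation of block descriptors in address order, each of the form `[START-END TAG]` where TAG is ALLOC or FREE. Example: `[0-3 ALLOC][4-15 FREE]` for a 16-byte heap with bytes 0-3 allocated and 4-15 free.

Answer: [0-17 FREE][18-25 ALLOC][26-53 FREE]

Derivation:
Op 1: a = malloc(18) -> a = 0; heap: [0-17 ALLOC][18-53 FREE]
Op 2: b = malloc(8) -> b = 18; heap: [0-17 ALLOC][18-25 ALLOC][26-53 FREE]
Op 3: free(a) -> (freed a); heap: [0-17 FREE][18-25 ALLOC][26-53 FREE]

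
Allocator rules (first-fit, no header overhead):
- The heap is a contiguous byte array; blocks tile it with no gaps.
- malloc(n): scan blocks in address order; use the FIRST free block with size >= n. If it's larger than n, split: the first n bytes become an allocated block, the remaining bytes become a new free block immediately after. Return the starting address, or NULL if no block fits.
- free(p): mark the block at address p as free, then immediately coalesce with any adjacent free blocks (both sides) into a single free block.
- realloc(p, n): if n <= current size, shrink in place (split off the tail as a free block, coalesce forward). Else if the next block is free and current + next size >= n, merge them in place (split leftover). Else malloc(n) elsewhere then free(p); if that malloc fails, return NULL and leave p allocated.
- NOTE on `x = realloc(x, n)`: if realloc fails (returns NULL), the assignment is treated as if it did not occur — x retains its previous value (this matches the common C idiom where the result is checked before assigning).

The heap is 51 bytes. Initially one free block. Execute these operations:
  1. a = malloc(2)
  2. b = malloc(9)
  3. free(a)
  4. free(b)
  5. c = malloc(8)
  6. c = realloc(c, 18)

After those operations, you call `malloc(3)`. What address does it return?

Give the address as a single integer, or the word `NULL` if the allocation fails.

Op 1: a = malloc(2) -> a = 0; heap: [0-1 ALLOC][2-50 FREE]
Op 2: b = malloc(9) -> b = 2; heap: [0-1 ALLOC][2-10 ALLOC][11-50 FREE]
Op 3: free(a) -> (freed a); heap: [0-1 FREE][2-10 ALLOC][11-50 FREE]
Op 4: free(b) -> (freed b); heap: [0-50 FREE]
Op 5: c = malloc(8) -> c = 0; heap: [0-7 ALLOC][8-50 FREE]
Op 6: c = realloc(c, 18) -> c = 0; heap: [0-17 ALLOC][18-50 FREE]
malloc(3): first-fit scan over [0-17 ALLOC][18-50 FREE] -> 18

Answer: 18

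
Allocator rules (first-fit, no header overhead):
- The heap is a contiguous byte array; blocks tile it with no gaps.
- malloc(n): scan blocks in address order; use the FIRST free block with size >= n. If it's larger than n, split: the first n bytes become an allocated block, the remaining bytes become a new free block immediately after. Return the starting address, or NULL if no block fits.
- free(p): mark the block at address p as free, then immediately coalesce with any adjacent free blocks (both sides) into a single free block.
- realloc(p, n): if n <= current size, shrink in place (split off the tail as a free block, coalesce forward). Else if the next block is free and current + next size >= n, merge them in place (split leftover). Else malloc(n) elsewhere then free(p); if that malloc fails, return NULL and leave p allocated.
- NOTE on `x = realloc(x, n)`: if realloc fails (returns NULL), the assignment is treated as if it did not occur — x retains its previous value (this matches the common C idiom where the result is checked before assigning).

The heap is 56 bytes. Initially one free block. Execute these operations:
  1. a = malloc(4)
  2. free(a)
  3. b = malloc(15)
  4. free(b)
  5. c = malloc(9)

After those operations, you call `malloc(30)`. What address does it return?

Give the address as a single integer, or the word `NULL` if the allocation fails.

Op 1: a = malloc(4) -> a = 0; heap: [0-3 ALLOC][4-55 FREE]
Op 2: free(a) -> (freed a); heap: [0-55 FREE]
Op 3: b = malloc(15) -> b = 0; heap: [0-14 ALLOC][15-55 FREE]
Op 4: free(b) -> (freed b); heap: [0-55 FREE]
Op 5: c = malloc(9) -> c = 0; heap: [0-8 ALLOC][9-55 FREE]
malloc(30): first-fit scan over [0-8 ALLOC][9-55 FREE] -> 9

Answer: 9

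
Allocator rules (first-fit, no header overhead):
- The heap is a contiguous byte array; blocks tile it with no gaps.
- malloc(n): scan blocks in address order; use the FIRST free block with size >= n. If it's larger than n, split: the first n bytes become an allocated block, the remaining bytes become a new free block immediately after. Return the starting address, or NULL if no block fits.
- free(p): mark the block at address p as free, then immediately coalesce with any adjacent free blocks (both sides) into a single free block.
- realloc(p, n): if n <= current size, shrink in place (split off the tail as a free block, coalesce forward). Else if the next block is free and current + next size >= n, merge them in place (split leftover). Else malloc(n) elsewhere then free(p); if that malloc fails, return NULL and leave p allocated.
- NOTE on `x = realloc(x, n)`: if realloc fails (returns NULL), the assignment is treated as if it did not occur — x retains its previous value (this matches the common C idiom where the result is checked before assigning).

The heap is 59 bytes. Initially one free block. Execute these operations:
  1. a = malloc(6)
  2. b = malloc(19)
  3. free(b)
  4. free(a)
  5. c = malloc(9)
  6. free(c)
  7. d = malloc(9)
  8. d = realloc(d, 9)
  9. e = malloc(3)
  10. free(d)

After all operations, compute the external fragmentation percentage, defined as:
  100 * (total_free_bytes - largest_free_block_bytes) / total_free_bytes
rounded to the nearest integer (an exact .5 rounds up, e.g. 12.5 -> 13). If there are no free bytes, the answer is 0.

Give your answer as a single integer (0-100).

Op 1: a = malloc(6) -> a = 0; heap: [0-5 ALLOC][6-58 FREE]
Op 2: b = malloc(19) -> b = 6; heap: [0-5 ALLOC][6-24 ALLOC][25-58 FREE]
Op 3: free(b) -> (freed b); heap: [0-5 ALLOC][6-58 FREE]
Op 4: free(a) -> (freed a); heap: [0-58 FREE]
Op 5: c = malloc(9) -> c = 0; heap: [0-8 ALLOC][9-58 FREE]
Op 6: free(c) -> (freed c); heap: [0-58 FREE]
Op 7: d = malloc(9) -> d = 0; heap: [0-8 ALLOC][9-58 FREE]
Op 8: d = realloc(d, 9) -> d = 0; heap: [0-8 ALLOC][9-58 FREE]
Op 9: e = malloc(3) -> e = 9; heap: [0-8 ALLOC][9-11 ALLOC][12-58 FREE]
Op 10: free(d) -> (freed d); heap: [0-8 FREE][9-11 ALLOC][12-58 FREE]
Free blocks: [9 47] total_free=56 largest=47 -> 100*(56-47)/56 = 900/56 ≈ 16.071 -> rounds to 16

Answer: 16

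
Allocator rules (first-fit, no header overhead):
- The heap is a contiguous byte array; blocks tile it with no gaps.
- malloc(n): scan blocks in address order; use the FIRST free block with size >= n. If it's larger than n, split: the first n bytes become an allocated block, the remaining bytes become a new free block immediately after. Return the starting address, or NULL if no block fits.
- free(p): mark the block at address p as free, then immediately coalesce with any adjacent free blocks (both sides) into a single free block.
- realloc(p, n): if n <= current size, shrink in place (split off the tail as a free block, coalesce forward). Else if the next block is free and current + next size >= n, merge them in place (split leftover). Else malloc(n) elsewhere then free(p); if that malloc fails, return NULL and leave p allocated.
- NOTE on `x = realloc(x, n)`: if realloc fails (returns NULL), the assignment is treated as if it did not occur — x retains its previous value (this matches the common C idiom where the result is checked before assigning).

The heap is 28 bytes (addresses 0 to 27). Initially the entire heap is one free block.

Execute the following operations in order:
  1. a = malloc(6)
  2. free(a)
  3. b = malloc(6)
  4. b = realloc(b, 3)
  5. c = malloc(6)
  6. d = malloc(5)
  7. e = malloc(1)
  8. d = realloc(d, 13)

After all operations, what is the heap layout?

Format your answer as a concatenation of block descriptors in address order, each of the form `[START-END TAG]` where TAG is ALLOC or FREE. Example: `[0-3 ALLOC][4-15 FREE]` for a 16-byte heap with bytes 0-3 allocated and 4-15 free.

Answer: [0-2 ALLOC][3-8 ALLOC][9-13 FREE][14-14 ALLOC][15-27 ALLOC]

Derivation:
Op 1: a = malloc(6) -> a = 0; heap: [0-5 ALLOC][6-27 FREE]
Op 2: free(a) -> (freed a); heap: [0-27 FREE]
Op 3: b = malloc(6) -> b = 0; heap: [0-5 ALLOC][6-27 FREE]
Op 4: b = realloc(b, 3) -> b = 0; heap: [0-2 ALLOC][3-27 FREE]
Op 5: c = malloc(6) -> c = 3; heap: [0-2 ALLOC][3-8 ALLOC][9-27 FREE]
Op 6: d = malloc(5) -> d = 9; heap: [0-2 ALLOC][3-8 ALLOC][9-13 ALLOC][14-27 FREE]
Op 7: e = malloc(1) -> e = 14; heap: [0-2 ALLOC][3-8 ALLOC][9-13 ALLOC][14-14 ALLOC][15-27 FREE]
Op 8: d = realloc(d, 13) -> d = 15; heap: [0-2 ALLOC][3-8 ALLOC][9-13 FREE][14-14 ALLOC][15-27 ALLOC]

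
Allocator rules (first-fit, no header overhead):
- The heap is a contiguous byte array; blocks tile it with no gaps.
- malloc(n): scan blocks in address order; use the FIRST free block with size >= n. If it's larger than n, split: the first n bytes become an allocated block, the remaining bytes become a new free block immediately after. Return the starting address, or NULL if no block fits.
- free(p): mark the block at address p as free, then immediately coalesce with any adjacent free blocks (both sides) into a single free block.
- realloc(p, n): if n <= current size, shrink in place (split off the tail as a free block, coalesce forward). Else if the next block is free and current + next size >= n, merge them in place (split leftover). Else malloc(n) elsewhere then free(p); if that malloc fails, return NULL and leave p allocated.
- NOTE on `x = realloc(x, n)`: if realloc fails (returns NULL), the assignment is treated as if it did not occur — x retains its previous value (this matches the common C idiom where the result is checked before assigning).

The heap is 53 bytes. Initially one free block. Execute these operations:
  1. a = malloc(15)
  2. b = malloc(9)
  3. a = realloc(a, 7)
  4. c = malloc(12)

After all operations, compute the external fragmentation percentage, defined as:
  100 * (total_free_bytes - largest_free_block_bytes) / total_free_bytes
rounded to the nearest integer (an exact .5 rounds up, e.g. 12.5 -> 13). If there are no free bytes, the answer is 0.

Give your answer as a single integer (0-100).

Op 1: a = malloc(15) -> a = 0; heap: [0-14 ALLOC][15-52 FREE]
Op 2: b = malloc(9) -> b = 15; heap: [0-14 ALLOC][15-23 ALLOC][24-52 FREE]
Op 3: a = realloc(a, 7) -> a = 0; heap: [0-6 ALLOC][7-14 FREE][15-23 ALLOC][24-52 FREE]
Op 4: c = malloc(12) -> c = 24; heap: [0-6 ALLOC][7-14 FREE][15-23 ALLOC][24-35 ALLOC][36-52 FREE]
Free blocks: [8 17] total_free=25 largest=17 -> 100*(25-17)/25 = 800/25 = 32

Answer: 32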